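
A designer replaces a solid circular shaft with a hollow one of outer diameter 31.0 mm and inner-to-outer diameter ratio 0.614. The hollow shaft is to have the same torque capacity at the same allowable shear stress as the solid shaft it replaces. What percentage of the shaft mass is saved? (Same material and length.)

31.0 %

Equal τ_max and T ⇒ the solid shaft needs d_s³ = d_o³(1−k⁴), so d_s = 31.0·(1−0.614⁴)^(1/3) = 29.46 mm.
Area ratio A_h/A_s = d_o²(1−k²)/d_s² = (1−k²)/(1−k⁴)^(2/3) = 0.6900.
Mass saving = 1 − 0.6900 = 31.0 %.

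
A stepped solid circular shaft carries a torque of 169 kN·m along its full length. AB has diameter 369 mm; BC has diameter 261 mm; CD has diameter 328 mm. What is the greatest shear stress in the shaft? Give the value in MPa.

Under the same torque, τ_max = 16T/(πd³) is largest where d is smallest — segment BC (d = 261 mm).
τ_max = 16·169000/(π·(0.261)³) = 4.841×10^7 Pa.

48.4 MPa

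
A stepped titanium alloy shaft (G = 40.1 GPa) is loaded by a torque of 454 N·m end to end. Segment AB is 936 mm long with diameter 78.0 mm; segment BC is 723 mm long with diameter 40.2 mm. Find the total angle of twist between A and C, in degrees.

2.00°

J_AB = π(0.0780)⁴/32 = 3.63×10^-6 m⁴; J_BC = π(0.0402)⁴/32 = 2.56×10^-7 m⁴.
θ = (T/G)·Σ L_i/J_i = (454.0/40.1×10⁹)·(0.936/3.63×10^-6 + 0.723/2.56×10^-7) = 0.03484 rad.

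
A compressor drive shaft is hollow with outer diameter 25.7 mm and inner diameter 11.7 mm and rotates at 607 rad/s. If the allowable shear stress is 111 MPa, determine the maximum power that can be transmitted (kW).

215 kW

J = π(d_o⁴ − d_i⁴)/32 = π(0.0257⁴ − 0.0117⁴)/32 = 4.099×10^-8 m⁴.
T_max = τ_allow·J/r = 1.11×10^8 × 4.099×10^-8 / 0.0129 = 354.1 N·m.
ω = 607 rad/s, so P_max = T_max·ω = 2.149×10^5 W.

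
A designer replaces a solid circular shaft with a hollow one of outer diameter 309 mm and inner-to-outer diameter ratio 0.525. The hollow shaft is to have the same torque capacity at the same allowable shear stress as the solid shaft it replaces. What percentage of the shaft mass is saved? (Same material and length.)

23.6 %

Equal τ_max and T ⇒ the solid shaft needs d_s³ = d_o³(1−k⁴), so d_s = 309·(1−0.525⁴)^(1/3) = 301.0 mm.
Area ratio A_h/A_s = d_o²(1−k²)/d_s² = (1−k²)/(1−k⁴)^(2/3) = 0.7636.
Mass saving = 1 − 0.7636 = 23.6 %.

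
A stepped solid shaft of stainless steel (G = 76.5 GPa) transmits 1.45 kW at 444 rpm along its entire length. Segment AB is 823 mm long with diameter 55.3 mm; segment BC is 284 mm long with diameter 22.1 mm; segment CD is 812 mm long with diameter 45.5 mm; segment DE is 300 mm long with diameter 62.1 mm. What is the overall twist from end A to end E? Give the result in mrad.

6.18 mrad

ω = 2π·444/60 = 46.50 rad/s, so T = P/ω = 1.45×10³ / 46.50 = 31.19 N·m.
J_AB = π(0.0553)⁴/32 = 9.18×10^-7 m⁴; J_BC = π(0.0221)⁴/32 = 2.34×10^-8 m⁴; J_CD = π(0.0455)⁴/32 = 4.21×10^-7 m⁴; J_DE = π(0.0621)⁴/32 = 1.46×10^-6 m⁴.
θ = (T/G)·Σ L_i/J_i = (31.19/76.5×10⁹)·(0.823/9.18×10^-7 + 0.284/2.34×10^-8 + 0.812/4.21×10^-7 + 0.300/1.46×10^-6) = 6.179×10^-3 rad.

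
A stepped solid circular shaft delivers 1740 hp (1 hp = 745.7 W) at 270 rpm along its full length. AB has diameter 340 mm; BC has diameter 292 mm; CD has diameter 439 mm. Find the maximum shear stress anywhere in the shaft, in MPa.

ω = 2π·270/60 = 28.27 rad/s, so T = P/ω = 1740×745.7 / 28.27 = 45890 N·m.
Under the same torque, τ_max = 16T/(πd³) is largest where d is smallest — segment BC (d = 292 mm).
τ_max = 16·45890/(π·(0.292)³) = 9.387×10^6 Pa.

9.39 MPa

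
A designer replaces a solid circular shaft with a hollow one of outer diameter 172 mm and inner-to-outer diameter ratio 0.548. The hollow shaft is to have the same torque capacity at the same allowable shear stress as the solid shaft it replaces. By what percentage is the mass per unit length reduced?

Equal τ_max and T ⇒ the solid shaft needs d_s³ = d_o³(1−k⁴), so d_s = 172·(1−0.548⁴)^(1/3) = 166.7 mm.
Area ratio A_h/A_s = d_o²(1−k²)/d_s² = (1−k²)/(1−k⁴)^(2/3) = 0.7452.
Mass saving = 1 − 0.7452 = 25.5 %.

25.5 %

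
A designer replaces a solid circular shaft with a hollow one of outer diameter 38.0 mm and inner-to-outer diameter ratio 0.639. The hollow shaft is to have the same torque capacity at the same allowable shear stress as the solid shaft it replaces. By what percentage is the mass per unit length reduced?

33.2 %

Equal τ_max and T ⇒ the solid shaft needs d_s³ = d_o³(1−k⁴), so d_s = 38.0·(1−0.639⁴)^(1/3) = 35.76 mm.
Area ratio A_h/A_s = d_o²(1−k²)/d_s² = (1−k²)/(1−k⁴)^(2/3) = 0.6682.
Mass saving = 1 − 0.6682 = 33.2 %.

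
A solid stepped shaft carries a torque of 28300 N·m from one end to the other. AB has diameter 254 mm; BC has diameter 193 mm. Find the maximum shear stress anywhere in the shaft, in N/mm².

Under the same torque, τ_max = 16T/(πd³) is largest where d is smallest — segment BC (d = 193 mm).
τ_max = 16·28300/(π·(0.193)³) = 2.005×10^7 Pa.

20.0 N/mm²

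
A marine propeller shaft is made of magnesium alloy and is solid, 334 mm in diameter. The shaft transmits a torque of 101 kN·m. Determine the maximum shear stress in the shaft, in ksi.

2.00 ksi

J = πd⁴/32 = π(0.334)⁴/32 = 1.222×10^-3 m⁴.
τ_max = T·r/J = 101000 × 0.167 / 1.222×10^-3 = 1.381×10^7 Pa.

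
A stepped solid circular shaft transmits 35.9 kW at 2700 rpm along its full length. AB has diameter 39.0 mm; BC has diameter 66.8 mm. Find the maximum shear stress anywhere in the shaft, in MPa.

10.9 MPa

ω = 2π·2700/60 = 282.7 rad/s, so T = P/ω = 35.9×10³ / 282.7 = 127.0 N·m.
Under the same torque, τ_max = 16T/(πd³) is largest where d is smallest — segment AB (d = 39.0 mm).
τ_max = 16·127.0/(π·(0.0390)³) = 1.090×10^7 Pa.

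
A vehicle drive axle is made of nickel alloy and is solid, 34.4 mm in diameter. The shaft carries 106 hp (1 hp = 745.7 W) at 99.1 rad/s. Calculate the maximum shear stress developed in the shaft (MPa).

ω = 99.1 rad/s, so T = P/ω = 106×745.7 / 99.10 = 797.6 N·m.
J = πd⁴/32 = π(0.0344)⁴/32 = 1.375×10^-7 m⁴.
τ_max = T·r/J = 797.6 × 0.0172 / 1.375×10^-7 = 9.979×10^7 Pa.

99.8 MPa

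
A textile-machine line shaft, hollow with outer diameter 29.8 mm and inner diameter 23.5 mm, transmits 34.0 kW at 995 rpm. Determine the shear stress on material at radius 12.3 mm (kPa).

84500 kPa

ω = 2π·995/60 = 104.2 rad/s, so T = P/ω = 34.0×10³ / 104.2 = 326.3 N·m.
J = π(d_o⁴ − d_i⁴)/32 = π(0.0298⁴ − 0.0235⁴)/32 = 4.748×10^-8 m⁴.
Shear stress varies linearly with radius: τ = T·r/J = 326.3 × 0.0123 / 4.748×10^-8 = 8.453×10^7 Pa.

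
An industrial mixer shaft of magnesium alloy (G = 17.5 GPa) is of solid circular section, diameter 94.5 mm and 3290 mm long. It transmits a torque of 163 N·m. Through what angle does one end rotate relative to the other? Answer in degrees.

J = πd⁴/32 = π(0.0945)⁴/32 = 7.829×10^-6 m⁴.
θ = T·L/(G·J) = 163.0 × 3.29 / (17.5×10⁹ × 7.829×10^-6) = 3.914×10^-3 rad.

0.224°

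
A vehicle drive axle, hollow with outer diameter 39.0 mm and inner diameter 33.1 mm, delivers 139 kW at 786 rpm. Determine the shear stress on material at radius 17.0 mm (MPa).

ω = 2π·786/60 = 82.31 rad/s, so T = P/ω = 139×10³ / 82.31 = 1689 N·m.
J = π(d_o⁴ − d_i⁴)/32 = π(0.0390⁴ − 0.0331⁴)/32 = 1.093×10^-7 m⁴.
Shear stress varies linearly with radius: τ = T·r/J = 1689 × 0.0170 / 1.093×10^-7 = 2.627×10^8 Pa.

263 MPa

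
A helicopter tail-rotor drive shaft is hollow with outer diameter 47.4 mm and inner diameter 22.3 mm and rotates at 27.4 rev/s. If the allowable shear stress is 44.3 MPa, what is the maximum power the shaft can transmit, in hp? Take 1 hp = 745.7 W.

203 hp

J = π(d_o⁴ − d_i⁴)/32 = π(0.0474⁴ − 0.0223⁴)/32 = 4.713×10^-7 m⁴.
T_max = τ_allow·J/r = 4.43×10^7 × 4.713×10^-7 / 0.0237 = 881.0 N·m.
ω = 2π·27.4 = 172.2 rad/s, so P_max = T_max·ω = 1.517×10^5 W.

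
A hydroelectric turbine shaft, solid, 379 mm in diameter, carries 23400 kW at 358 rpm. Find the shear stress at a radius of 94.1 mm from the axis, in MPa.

29.0 MPa

ω = 2π·358/60 = 37.49 rad/s, so T = P/ω = 23400×10³ / 37.49 = 624200 N·m.
J = πd⁴/32 = π(0.379)⁴/32 = 2.026×10^-3 m⁴.
Shear stress varies linearly with radius: τ = T·r/J = 624200 × 0.0941 / 2.026×10^-3 = 2.900×10^7 Pa.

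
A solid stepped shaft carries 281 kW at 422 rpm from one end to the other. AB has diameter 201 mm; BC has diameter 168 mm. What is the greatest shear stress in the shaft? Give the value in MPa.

ω = 2π·422/60 = 44.19 rad/s, so T = P/ω = 281×10³ / 44.19 = 6359 N·m.
Under the same torque, τ_max = 16T/(πd³) is largest where d is smallest — segment BC (d = 168 mm).
τ_max = 16·6359/(π·(0.168)³) = 6.830×10^6 Pa.

6.83 MPa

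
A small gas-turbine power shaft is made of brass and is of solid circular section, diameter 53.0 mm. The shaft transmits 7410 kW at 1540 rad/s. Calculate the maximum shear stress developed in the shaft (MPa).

165 MPa

ω = 1540 rad/s, so T = P/ω = 7410×10³ / 1540 = 4812 N·m.
J = πd⁴/32 = π(0.0530)⁴/32 = 7.746×10^-7 m⁴.
τ_max = T·r/J = 4812 × 0.0265 / 7.746×10^-7 = 1.646×10^8 Pa.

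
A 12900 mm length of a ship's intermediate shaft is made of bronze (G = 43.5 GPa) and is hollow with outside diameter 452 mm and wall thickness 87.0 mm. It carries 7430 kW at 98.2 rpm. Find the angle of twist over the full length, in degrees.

ω = 2π·98.2/60 = 10.28 rad/s, so T = P/ω = 7430×10³ / 10.28 = 722500 N·m.
J = π(d_o⁴ − d_i⁴)/32 = π(0.452⁴ − 0.278⁴)/32 = 3.511×10^-3 m⁴.
θ = T·L/(G·J) = 722500 × 12.9 / (43.5×10⁹ × 3.511×10^-3) = 0.06102 rad.

3.50°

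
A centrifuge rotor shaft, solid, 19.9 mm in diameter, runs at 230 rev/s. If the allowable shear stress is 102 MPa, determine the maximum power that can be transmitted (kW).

228 kW

J = πd⁴/32 = π(0.0199)⁴/32 = 1.540×10^-8 m⁴.
T_max = τ_allow·J/r = 1.02×10^8 × 1.540×10^-8 / 0.00995 = 157.8 N·m.
ω = 2π·230 = 1445 rad/s, so P_max = T_max·ω = 2.281×10^5 W.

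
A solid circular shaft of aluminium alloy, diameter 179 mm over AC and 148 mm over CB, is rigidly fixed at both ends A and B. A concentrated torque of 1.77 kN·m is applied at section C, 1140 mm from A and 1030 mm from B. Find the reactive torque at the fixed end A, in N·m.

1170 N·m

Compatibility: T_A·a/J_AC = T_B·b/J_CB with T_A + T_B = T₀.
J_AC = 1.01×10^-4 m⁴, J_CB = 4.71×10^-5 m⁴, so T_A = T₀·(J_AC/a)/((J_AC/a)+(J_CB/b)) = 1167 N·m, T_B = 603.4 N·m.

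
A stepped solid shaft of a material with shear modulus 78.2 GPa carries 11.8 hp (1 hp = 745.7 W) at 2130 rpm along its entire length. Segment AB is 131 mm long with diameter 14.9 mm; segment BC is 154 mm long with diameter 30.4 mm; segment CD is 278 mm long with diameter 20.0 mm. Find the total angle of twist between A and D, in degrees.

1.35°

ω = 2π·2130/60 = 223.1 rad/s, so T = P/ω = 11.8×745.7 / 223.1 = 39.45 N·m.
J_AB = π(0.0149)⁴/32 = 4.84×10^-9 m⁴; J_BC = π(0.0304)⁴/32 = 8.38×10^-8 m⁴; J_CD = π(0.0200)⁴/32 = 1.57×10^-8 m⁴.
θ = (T/G)·Σ L_i/J_i = (39.45/78.2×10⁹)·(0.131/4.84×10^-9 + 0.154/8.38×10^-8 + 0.278/1.57×10^-8) = 0.02351 rad.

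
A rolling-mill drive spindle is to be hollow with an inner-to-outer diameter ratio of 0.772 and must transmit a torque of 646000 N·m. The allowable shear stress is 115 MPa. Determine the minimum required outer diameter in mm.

For a hollow shaft with d_i/d_o = 0.772: τ_max = 16T/(π d_o³ (1−k⁴)), so d_o = [16T/(π τ_allow (1−k⁴))]^(1/3) = [16·646000/(π·1.15×10^8·0.6448)]^(1/3) = 0.3540 m.

354 mm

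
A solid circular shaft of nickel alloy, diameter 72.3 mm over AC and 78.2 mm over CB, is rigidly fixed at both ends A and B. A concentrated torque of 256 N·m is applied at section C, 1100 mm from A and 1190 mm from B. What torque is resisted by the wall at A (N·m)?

Compatibility: T_A·a/J_AC = T_B·b/J_CB with T_A + T_B = T₀.
J_AC = 2.68×10^-6 m⁴, J_CB = 3.67×10^-6 m⁴, so T_A = T₀·(J_AC/a)/((J_AC/a)+(J_CB/b)) = 113.0 N·m, T_B = 143.0 N·m.

113 N·m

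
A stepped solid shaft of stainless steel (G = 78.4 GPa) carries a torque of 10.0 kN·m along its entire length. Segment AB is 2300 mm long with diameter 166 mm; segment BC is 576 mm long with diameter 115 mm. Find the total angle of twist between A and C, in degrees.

0.471°

J_AB = π(0.166)⁴/32 = 7.45×10^-5 m⁴; J_BC = π(0.115)⁴/32 = 1.72×10^-5 m⁴.
θ = (T/G)·Σ L_i/J_i = (10000/78.4×10⁹)·(2.30/7.45×10^-5 + 0.576/1.72×10^-5) = 8.214×10^-3 rad.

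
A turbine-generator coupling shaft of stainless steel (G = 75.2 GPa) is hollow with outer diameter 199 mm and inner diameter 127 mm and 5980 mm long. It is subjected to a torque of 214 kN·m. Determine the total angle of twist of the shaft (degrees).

7.59°

J = π(d_o⁴ − d_i⁴)/32 = π(0.199⁴ − 0.127⁴)/32 = 1.284×10^-4 m⁴.
θ = T·L/(G·J) = 214000 × 5.98 / (75.2×10⁹ × 1.284×10^-4) = 0.1325 rad.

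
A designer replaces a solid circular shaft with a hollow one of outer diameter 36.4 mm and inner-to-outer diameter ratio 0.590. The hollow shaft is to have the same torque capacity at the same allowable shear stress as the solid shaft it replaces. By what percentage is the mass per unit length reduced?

28.9 %

Equal τ_max and T ⇒ the solid shaft needs d_s³ = d_o³(1−k⁴), so d_s = 36.4·(1−0.590⁴)^(1/3) = 34.87 mm.
Area ratio A_h/A_s = d_o²(1−k²)/d_s² = (1−k²)/(1−k⁴)^(2/3) = 0.7105.
Mass saving = 1 − 0.7105 = 28.9 %.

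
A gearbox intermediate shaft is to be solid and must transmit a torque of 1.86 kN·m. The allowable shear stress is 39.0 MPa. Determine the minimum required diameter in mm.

For a solid shaft τ_max = 16T/(πd³), so d = (16T/(π τ_allow))^(1/3) = (16·1860/(π·3.90×10^7))^(1/3) = 0.06239 m.

62.4 mm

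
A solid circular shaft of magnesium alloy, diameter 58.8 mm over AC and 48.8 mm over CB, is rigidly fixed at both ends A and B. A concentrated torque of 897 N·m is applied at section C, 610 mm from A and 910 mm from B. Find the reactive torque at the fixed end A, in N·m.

681 N·m

Compatibility: T_A·a/J_AC = T_B·b/J_CB with T_A + T_B = T₀.
J_AC = 1.17×10^-6 m⁴, J_CB = 5.57×10^-7 m⁴, so T_A = T₀·(J_AC/a)/((J_AC/a)+(J_CB/b)) = 680.6 N·m, T_B = 216.4 N·m.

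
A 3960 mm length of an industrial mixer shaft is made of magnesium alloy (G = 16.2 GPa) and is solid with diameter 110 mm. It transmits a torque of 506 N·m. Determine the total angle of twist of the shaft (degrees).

0.493°

J = πd⁴/32 = π(0.110)⁴/32 = 1.437×10^-5 m⁴.
θ = T·L/(G·J) = 506.0 × 3.96 / (16.2×10⁹ × 1.437×10^-5) = 8.605×10^-3 rad.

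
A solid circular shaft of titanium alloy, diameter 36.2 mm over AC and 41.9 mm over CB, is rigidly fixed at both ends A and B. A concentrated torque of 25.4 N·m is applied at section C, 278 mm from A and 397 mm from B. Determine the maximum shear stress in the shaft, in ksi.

Compatibility: T_A·a/J_AC = T_B·b/J_CB with T_A + T_B = T₀.
J_AC = 1.69×10^-7 m⁴, J_CB = 3.03×10^-7 m⁴, so T_A = T₀·(J_AC/a)/((J_AC/a)+(J_CB/b)) = 11.25 N·m, T_B = 14.15 N·m.
τ in each portion: τ_AC = 1.21×10^6 Pa, τ_CB = 9.79×10^5 Pa; maximum is in AC.
τ_max = T_AC·r/J = 11.25·0.0181/1.69×10^-7 = 1.208×10^6 Pa.

0.175 ksi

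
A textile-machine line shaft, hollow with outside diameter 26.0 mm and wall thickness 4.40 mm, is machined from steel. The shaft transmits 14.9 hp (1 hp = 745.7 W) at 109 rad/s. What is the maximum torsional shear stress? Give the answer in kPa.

36500 kPa

ω = 109 rad/s, so T = P/ω = 14.9×745.7 / 109.0 = 101.9 N·m.
J = π(d_o⁴ − d_i⁴)/32 = π(0.0260⁴ − 0.0172⁴)/32 = 3.627×10^-8 m⁴.
τ_max = T·r/J = 101.9 × 0.0130 / 3.627×10^-8 = 3.653×10^7 Pa.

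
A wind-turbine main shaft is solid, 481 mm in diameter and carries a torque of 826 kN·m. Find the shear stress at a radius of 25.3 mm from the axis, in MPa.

J = πd⁴/32 = π(0.481)⁴/32 = 5.255×10^-3 m⁴.
Shear stress varies linearly with radius: τ = T·r/J = 826000 × 0.0253 / 5.255×10^-3 = 3.977×10^6 Pa.

3.98 MPa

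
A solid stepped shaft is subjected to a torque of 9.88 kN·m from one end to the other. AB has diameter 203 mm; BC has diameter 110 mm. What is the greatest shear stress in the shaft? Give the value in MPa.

37.8 MPa

Under the same torque, τ_max = 16T/(πd³) is largest where d is smallest — segment BC (d = 110 mm).
τ_max = 16·9880/(π·(0.110)³) = 3.780×10^7 Pa.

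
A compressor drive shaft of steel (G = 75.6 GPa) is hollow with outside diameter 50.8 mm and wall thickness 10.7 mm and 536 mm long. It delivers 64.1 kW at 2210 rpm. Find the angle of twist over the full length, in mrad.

ω = 2π·2210/60 = 231.4 rad/s, so T = P/ω = 64.1×10³ / 231.4 = 277.0 N·m.
J = π(d_o⁴ − d_i⁴)/32 = π(0.0508⁴ − 0.0294⁴)/32 = 5.805×10^-7 m⁴.
θ = T·L/(G·J) = 277.0 × 0.536 / (75.6×10⁹ × 5.805×10^-7) = 3.383×10^-3 rad.

3.38 mrad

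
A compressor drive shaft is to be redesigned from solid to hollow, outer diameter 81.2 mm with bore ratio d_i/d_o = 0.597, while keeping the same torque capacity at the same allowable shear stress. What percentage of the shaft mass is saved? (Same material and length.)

Equal τ_max and T ⇒ the solid shaft needs d_s³ = d_o³(1−k⁴), so d_s = 81.2·(1−0.597⁴)^(1/3) = 77.60 mm.
Area ratio A_h/A_s = d_o²(1−k²)/d_s² = (1−k²)/(1−k⁴)^(2/3) = 0.7046.
Mass saving = 1 − 0.7046 = 29.5 %.

29.5 %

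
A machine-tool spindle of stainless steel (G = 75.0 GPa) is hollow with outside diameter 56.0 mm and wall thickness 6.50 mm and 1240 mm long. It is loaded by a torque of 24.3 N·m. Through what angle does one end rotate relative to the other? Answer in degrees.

J = π(d_o⁴ − d_i⁴)/32 = π(0.0560⁴ − 0.0430⁴)/32 = 6.299×10^-7 m⁴.
θ = T·L/(G·J) = 24.30 × 1.24 / (75.0×10⁹ × 6.299×10^-7) = 6.379×10^-4 rad.

0.0365°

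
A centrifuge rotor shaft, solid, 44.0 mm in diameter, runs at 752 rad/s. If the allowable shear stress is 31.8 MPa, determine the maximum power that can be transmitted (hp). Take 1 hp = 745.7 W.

536 hp

J = πd⁴/32 = π(0.0440)⁴/32 = 3.680×10^-7 m⁴.
T_max = τ_allow·J/r = 3.18×10^7 × 3.680×10^-7 / 0.0220 = 531.9 N·m.
ω = 752 rad/s, so P_max = T_max·ω = 4.000×10^5 W.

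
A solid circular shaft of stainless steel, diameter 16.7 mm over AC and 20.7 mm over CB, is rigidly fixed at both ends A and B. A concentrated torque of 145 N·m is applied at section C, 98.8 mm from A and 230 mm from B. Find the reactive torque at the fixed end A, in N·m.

Compatibility: T_A·a/J_AC = T_B·b/J_CB with T_A + T_B = T₀.
J_AC = 7.64×10^-9 m⁴, J_CB = 1.80×10^-8 m⁴, so T_A = T₀·(J_AC/a)/((J_AC/a)+(J_CB/b)) = 72.00 N·m, T_B = 73.00 N·m.

72.0 N·m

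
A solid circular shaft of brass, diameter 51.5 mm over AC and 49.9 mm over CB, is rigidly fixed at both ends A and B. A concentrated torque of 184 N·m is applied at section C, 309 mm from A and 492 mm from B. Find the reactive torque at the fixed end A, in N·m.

118 N·m

Compatibility: T_A·a/J_AC = T_B·b/J_CB with T_A + T_B = T₀.
J_AC = 6.91×10^-7 m⁴, J_CB = 6.09×10^-7 m⁴, so T_A = T₀·(J_AC/a)/((J_AC/a)+(J_CB/b)) = 118.4 N·m, T_B = 65.56 N·m.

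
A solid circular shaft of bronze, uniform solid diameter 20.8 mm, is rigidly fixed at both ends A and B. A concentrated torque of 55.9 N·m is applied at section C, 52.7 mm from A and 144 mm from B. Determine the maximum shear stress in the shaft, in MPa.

With uniform GJ and both ends fixed, compatibility θ_AC = θ_CB gives T_A·a = T_B·b, together with T_A + T_B = T₀.
T_A = T₀·b/(a+b) = 55.90·144/196.7 = 40.92 N·m; T_B = 14.98 N·m.
τ in each portion: τ_AC = 2.32×10^7 Pa, τ_CB = 8.48×10^6 Pa; maximum is in AC.
τ_max = T_AC·r/J = 40.92·0.0104/1.84×10^-8 = 2.316×10^7 Pa.

23.2 MPa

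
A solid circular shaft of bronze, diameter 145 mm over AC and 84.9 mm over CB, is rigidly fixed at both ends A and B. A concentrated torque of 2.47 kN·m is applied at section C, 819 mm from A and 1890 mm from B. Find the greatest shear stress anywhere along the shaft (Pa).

3.93e6 Pa

Compatibility: T_A·a/J_AC = T_B·b/J_CB with T_A + T_B = T₀.
J_AC = 4.34×10^-5 m⁴, J_CB = 5.10×10^-6 m⁴, so T_A = T₀·(J_AC/a)/((J_AC/a)+(J_CB/b)) = 2350 N·m, T_B = 119.7 N·m.
τ in each portion: τ_AC = 3.93×10^6 Pa, τ_CB = 9.96×10^5 Pa; maximum is in AC.
τ_max = T_AC·r/J = 2350·0.0725/4.34×10^-5 = 3.926×10^6 Pa.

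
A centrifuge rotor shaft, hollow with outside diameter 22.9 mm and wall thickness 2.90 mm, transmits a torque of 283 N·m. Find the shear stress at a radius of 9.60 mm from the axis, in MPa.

146 MPa

J = π(d_o⁴ − d_i⁴)/32 = π(0.0229⁴ − 0.0171⁴)/32 = 1.860×10^-8 m⁴.
Shear stress varies linearly with radius: τ = T·r/J = 283.0 × 0.00960 / 1.860×10^-8 = 1.460×10^8 Pa.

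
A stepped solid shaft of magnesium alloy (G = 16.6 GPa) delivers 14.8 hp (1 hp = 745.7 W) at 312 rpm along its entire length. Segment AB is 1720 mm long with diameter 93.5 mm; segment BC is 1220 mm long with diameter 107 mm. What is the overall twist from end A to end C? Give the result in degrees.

ω = 2π·312/60 = 32.67 rad/s, so T = P/ω = 14.8×745.7 / 32.67 = 337.8 N·m.
J_AB = π(0.0935)⁴/32 = 7.50×10^-6 m⁴; J_BC = π(0.107)⁴/32 = 1.29×10^-5 m⁴.
θ = (T/G)·Σ L_i/J_i = (337.8/16.6×10⁹)·(1.72/7.50×10^-6 + 1.22/1.29×10^-5) = 6.594×10^-3 rad.

0.378°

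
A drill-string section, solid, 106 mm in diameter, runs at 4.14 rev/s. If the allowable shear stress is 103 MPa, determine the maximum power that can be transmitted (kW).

627 kW

J = πd⁴/32 = π(0.106)⁴/32 = 1.239×10^-5 m⁴.
T_max = τ_allow·J/r = 1.03×10^8 × 1.239×10^-5 / 0.0530 = 24090 N·m.
ω = 2π·4.14 = 26.01 rad/s, so P_max = T_max·ω = 6.266×10^5 W.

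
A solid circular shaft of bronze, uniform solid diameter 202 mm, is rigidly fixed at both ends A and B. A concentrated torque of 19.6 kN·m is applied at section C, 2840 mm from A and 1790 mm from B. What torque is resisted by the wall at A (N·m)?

With uniform GJ and both ends fixed, compatibility θ_AC = θ_CB gives T_A·a = T_B·b, together with T_A + T_B = T₀.
T_A = T₀·b/(a+b) = 19600·1790/4630 = 7578 N·m; T_B = 12020 N·m.

7580 N·m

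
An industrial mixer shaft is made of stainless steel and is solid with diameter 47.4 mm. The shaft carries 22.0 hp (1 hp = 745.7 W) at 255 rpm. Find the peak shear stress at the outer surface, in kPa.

ω = 2π·255/60 = 26.70 rad/s, so T = P/ω = 22.0×745.7 / 26.70 = 614.4 N·m.
J = πd⁴/32 = π(0.0474)⁴/32 = 4.956×10^-7 m⁴.
τ_max = T·r/J = 614.4 × 0.0237 / 4.956×10^-7 = 2.938×10^7 Pa.

29400 kPa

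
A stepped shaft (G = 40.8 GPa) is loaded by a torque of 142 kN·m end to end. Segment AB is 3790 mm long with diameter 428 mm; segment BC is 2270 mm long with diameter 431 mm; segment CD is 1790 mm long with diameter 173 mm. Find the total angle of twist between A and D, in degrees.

J_AB = π(0.428)⁴/32 = 3.29×10^-3 m⁴; J_BC = π(0.431)⁴/32 = 3.39×10^-3 m⁴; J_CD = π(0.173)⁴/32 = 8.79×10^-5 m⁴.
θ = (T/G)·Σ L_i/J_i = (142000/40.8×10⁹)·(3.79/3.29×10^-3 + 2.27/3.39×10^-3 + 1.79/8.79×10^-5) = 0.07718 rad.

4.42°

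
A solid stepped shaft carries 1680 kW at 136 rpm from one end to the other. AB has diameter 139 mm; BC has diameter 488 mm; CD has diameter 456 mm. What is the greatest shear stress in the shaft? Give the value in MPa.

ω = 2π·136/60 = 14.24 rad/s, so T = P/ω = 1680×10³ / 14.24 = 118000 N·m.
Under the same torque, τ_max = 16T/(πd³) is largest where d is smallest — segment AB (d = 139 mm).
τ_max = 16·118000/(π·(0.139)³) = 2.237×10^8 Pa.

224 MPa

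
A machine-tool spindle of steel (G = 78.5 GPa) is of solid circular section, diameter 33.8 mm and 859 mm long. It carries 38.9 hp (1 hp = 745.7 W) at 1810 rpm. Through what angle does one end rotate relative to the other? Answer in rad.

ω = 2π·1810/60 = 189.5 rad/s, so T = P/ω = 38.9×745.7 / 189.5 = 153.0 N·m.
J = πd⁴/32 = π(0.0338)⁴/32 = 1.281×10^-7 m⁴.
θ = T·L/(G·J) = 153.0 × 0.859 / (78.5×10⁹ × 1.281×10^-7) = 0.01307 rad.

0.0131 rad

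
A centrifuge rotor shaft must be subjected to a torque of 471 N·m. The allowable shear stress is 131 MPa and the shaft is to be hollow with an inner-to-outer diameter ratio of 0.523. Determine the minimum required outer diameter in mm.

27.0 mm

For a hollow shaft with d_i/d_o = 0.523: τ_max = 16T/(π d_o³ (1−k⁴)), so d_o = [16T/(π τ_allow (1−k⁴))]^(1/3) = [16·471.0/(π·1.31×10^8·0.9252)]^(1/3) = 0.02705 m.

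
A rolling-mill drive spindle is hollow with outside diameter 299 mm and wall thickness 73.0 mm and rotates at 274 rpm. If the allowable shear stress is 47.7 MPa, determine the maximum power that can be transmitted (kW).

J = π(d_o⁴ − d_i⁴)/32 = π(0.299⁴ − 0.153⁴)/32 = 7.309×10^-4 m⁴.
T_max = τ_allow·J/r = 4.77×10^7 × 7.309×10^-4 / 0.149 = 233200 N·m.
ω = 2π·274/60 = 28.69 rad/s, so P_max = T_max·ω = 6.691×10^6 W.

6690 kW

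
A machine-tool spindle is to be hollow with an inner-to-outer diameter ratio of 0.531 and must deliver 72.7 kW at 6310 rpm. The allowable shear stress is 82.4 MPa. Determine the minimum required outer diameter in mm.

ω = 2π·6310/60 = 660.8 rad/s, so T = P/ω = 72.7×10³ / 660.8 = 110.0 N·m.
For a hollow shaft with d_i/d_o = 0.531: τ_max = 16T/(π d_o³ (1−k⁴)), so d_o = [16T/(π τ_allow (1−k⁴))]^(1/3) = [16·110.0/(π·8.24×10^7·0.9205)]^(1/3) = 0.01948 m.

19.5 mm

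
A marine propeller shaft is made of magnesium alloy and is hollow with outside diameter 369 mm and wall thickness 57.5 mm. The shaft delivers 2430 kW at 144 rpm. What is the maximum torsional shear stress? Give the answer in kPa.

21100 kPa

ω = 2π·144/60 = 15.08 rad/s, so T = P/ω = 2430×10³ / 15.08 = 161100 N·m.
J = π(d_o⁴ − d_i⁴)/32 = π(0.369⁴ − 0.254⁴)/32 = 1.412×10^-3 m⁴.
τ_max = T·r/J = 161100 × 0.184 / 1.412×10^-3 = 2.106×10^7 Pa.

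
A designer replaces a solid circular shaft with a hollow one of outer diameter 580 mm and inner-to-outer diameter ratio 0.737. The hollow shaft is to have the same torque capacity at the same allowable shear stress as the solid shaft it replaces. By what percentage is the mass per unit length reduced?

42.3 %

Equal τ_max and T ⇒ the solid shaft needs d_s³ = d_o³(1−k⁴), so d_s = 580·(1−0.737⁴)^(1/3) = 516.2 mm.
Area ratio A_h/A_s = d_o²(1−k²)/d_s² = (1−k²)/(1−k⁴)^(2/3) = 0.5767.
Mass saving = 1 − 0.5767 = 42.3 %.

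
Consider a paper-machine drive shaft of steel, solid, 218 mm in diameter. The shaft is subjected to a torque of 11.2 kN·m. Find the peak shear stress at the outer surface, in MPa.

J = πd⁴/32 = π(0.218)⁴/32 = 2.217×10^-4 m⁴.
τ_max = T·r/J = 11200 × 0.109 / 2.217×10^-4 = 5.506×10^6 Pa.

5.51 MPa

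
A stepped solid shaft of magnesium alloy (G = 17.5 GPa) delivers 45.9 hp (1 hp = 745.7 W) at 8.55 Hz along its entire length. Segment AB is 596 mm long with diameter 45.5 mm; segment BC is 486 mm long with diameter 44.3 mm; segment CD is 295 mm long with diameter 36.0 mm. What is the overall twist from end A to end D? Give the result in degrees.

ω = 2π·8.55 = 53.72 rad/s, so T = P/ω = 45.9×745.7 / 53.72 = 637.1 N·m.
J_AB = π(0.0455)⁴/32 = 4.21×10^-7 m⁴; J_BC = π(0.0443)⁴/32 = 3.78×10^-7 m⁴; J_CD = π(0.0360)⁴/32 = 1.65×10^-7 m⁴.
θ = (T/G)·Σ L_i/J_i = (637.1/17.5×10⁹)·(0.596/4.21×10^-7 + 0.486/3.78×10^-7 + 0.295/1.65×10^-7) = 0.1635 rad.

9.37°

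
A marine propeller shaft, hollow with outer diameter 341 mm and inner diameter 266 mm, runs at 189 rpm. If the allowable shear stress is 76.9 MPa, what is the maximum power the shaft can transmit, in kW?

7460 kW

J = π(d_o⁴ − d_i⁴)/32 = π(0.341⁴ − 0.266⁴)/32 = 8.359×10^-4 m⁴.
T_max = τ_allow·J/r = 7.69×10^7 × 8.359×10^-4 / 0.171 = 377000 N·m.
ω = 2π·189/60 = 19.79 rad/s, so P_max = T_max·ω = 7.462×10^6 W.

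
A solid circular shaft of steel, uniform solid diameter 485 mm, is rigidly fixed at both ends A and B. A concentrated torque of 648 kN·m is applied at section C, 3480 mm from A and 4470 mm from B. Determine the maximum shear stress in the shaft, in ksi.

With uniform GJ and both ends fixed, compatibility θ_AC = θ_CB gives T_A·a = T_B·b, together with T_A + T_B = T₀.
T_A = T₀·b/(a+b) = 648000·4470/7950 = 364300 N·m; T_B = 283700 N·m.
τ in each portion: τ_AC = 1.63×10^7 Pa, τ_CB = 1.27×10^7 Pa; maximum is in AC.
τ_max = T_AC·r/J = 364300·0.242/5.43×10^-3 = 1.627×10^7 Pa.

2.36 ksi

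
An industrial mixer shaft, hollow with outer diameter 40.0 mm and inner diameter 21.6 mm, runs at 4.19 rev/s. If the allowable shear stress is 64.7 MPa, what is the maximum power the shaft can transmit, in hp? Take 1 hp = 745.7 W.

26.3 hp

J = π(d_o⁴ − d_i⁴)/32 = π(0.0400⁴ − 0.0216⁴)/32 = 2.300×10^-7 m⁴.
T_max = τ_allow·J/r = 6.47×10^7 × 2.300×10^-7 / 0.0200 = 743.9 N·m.
ω = 2π·4.19 = 26.33 rad/s, so P_max = T_max·ω = 1.958×10^4 W.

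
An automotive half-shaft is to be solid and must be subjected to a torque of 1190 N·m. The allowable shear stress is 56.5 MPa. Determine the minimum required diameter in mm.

47.5 mm

For a solid shaft τ_max = 16T/(πd³), so d = (16T/(π τ_allow))^(1/3) = (16·1190/(π·5.65×10^7))^(1/3) = 0.04751 m.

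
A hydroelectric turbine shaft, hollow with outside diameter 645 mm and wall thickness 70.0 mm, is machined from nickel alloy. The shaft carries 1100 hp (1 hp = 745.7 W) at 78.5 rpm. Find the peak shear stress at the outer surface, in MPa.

3.03 MPa

ω = 2π·78.5/60 = 8.221 rad/s, so T = P/ω = 1100×745.7 / 8.221 = 99780 N·m.
J = π(d_o⁴ − d_i⁴)/32 = π(0.645⁴ − 0.505⁴)/32 = 0.01061 m⁴.
τ_max = T·r/J = 99780 × 0.323 / 0.01061 = 3.034×10^6 Pa.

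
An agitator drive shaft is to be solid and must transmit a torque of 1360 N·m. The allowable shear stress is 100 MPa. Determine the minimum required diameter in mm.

41.1 mm

For a solid shaft τ_max = 16T/(πd³), so d = (16T/(π τ_allow))^(1/3) = (16·1360/(π·1.00×10^8))^(1/3) = 0.04107 m.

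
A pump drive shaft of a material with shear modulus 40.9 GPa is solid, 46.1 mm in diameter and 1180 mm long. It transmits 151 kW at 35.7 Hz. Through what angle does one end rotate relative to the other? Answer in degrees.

ω = 2π·35.7 = 224.3 rad/s, so T = P/ω = 151×10³ / 224.3 = 673.2 N·m.
J = πd⁴/32 = π(0.0461)⁴/32 = 4.434×10^-7 m⁴.
θ = T·L/(G·J) = 673.2 × 1.18 / (40.9×10⁹ × 4.434×10^-7) = 0.04380 rad.

2.51°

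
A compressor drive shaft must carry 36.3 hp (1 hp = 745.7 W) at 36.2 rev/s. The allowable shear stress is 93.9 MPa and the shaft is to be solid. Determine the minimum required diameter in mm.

ω = 2π·36.2 = 227.5 rad/s, so T = P/ω = 36.3×745.7 / 227.5 = 119.0 N·m.
For a solid shaft τ_max = 16T/(πd³), so d = (16T/(π τ_allow))^(1/3) = (16·119.0/(π·9.39×10^7))^(1/3) = 0.01862 m.

18.6 mm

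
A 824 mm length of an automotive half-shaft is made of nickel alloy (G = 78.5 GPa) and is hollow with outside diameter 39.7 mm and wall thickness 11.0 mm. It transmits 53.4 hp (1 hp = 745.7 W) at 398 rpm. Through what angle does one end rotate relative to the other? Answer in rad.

0.0428 rad

ω = 2π·398/60 = 41.68 rad/s, so T = P/ω = 53.4×745.7 / 41.68 = 955.4 N·m.
J = π(d_o⁴ − d_i⁴)/32 = π(0.0397⁴ − 0.0177⁴)/32 = 2.342×10^-7 m⁴.
θ = T·L/(G·J) = 955.4 × 0.824 / (78.5×10⁹ × 2.342×10^-7) = 0.04282 rad.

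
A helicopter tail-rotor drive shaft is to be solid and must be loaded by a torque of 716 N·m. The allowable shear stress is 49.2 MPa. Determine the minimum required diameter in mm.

42.0 mm

For a solid shaft τ_max = 16T/(πd³), so d = (16T/(π τ_allow))^(1/3) = (16·716.0/(π·4.92×10^7))^(1/3) = 0.04201 m.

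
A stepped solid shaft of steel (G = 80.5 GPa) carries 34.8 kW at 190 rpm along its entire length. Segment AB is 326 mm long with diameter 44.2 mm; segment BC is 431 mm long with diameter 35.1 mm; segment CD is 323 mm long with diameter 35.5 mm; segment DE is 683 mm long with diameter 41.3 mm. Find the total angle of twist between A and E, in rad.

ω = 2π·190/60 = 19.90 rad/s, so T = P/ω = 34.8×10³ / 19.90 = 1749 N·m.
J_AB = π(0.0442)⁴/32 = 3.75×10^-7 m⁴; J_BC = π(0.0351)⁴/32 = 1.49×10^-7 m⁴; J_CD = π(0.0355)⁴/32 = 1.56×10^-7 m⁴; J_DE = π(0.0413)⁴/32 = 2.86×10^-7 m⁴.
θ = (T/G)·Σ L_i/J_i = (1749/80.5×10⁹)·(0.326/3.75×10^-7 + 0.431/1.49×10^-7 + 0.323/1.56×10^-7 + 0.683/2.86×10^-7) = 0.1787 rad.

0.179 rad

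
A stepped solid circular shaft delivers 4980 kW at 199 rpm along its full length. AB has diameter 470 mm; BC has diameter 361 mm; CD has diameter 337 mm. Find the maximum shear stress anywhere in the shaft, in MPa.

31.8 MPa

ω = 2π·199/60 = 20.84 rad/s, so T = P/ω = 4980×10³ / 20.84 = 239000 N·m.
Under the same torque, τ_max = 16T/(πd³) is largest where d is smallest — segment CD (d = 337 mm).
τ_max = 16·239000/(π·(0.337)³) = 3.180×10^7 Pa.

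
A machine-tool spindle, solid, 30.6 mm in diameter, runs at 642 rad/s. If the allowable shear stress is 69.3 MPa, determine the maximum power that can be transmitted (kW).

250 kW

J = πd⁴/32 = π(0.0306)⁴/32 = 8.608×10^-8 m⁴.
T_max = τ_allow·J/r = 6.93×10^7 × 8.608×10^-8 / 0.0153 = 389.9 N·m.
ω = 642 rad/s, so P_max = T_max·ω = 2.503×10^5 W.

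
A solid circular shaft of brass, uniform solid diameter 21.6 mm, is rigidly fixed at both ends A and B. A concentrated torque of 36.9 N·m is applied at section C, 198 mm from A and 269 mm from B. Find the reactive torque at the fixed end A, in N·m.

With uniform GJ and both ends fixed, compatibility θ_AC = θ_CB gives T_A·a = T_B·b, together with T_A + T_B = T₀.
T_A = T₀·b/(a+b) = 36.90·269/467.0 = 21.26 N·m; T_B = 15.64 N·m.

21.3 N·m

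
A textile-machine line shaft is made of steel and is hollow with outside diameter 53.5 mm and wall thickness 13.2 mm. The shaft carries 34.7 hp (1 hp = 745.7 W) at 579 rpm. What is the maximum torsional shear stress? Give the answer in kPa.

15200 kPa

ω = 2π·579/60 = 60.63 rad/s, so T = P/ω = 34.7×745.7 / 60.63 = 426.8 N·m.
J = π(d_o⁴ − d_i⁴)/32 = π(0.0535⁴ − 0.0271⁴)/32 = 7.513×10^-7 m⁴.
τ_max = T·r/J = 426.8 × 0.0267 / 7.513×10^-7 = 1.519×10^7 Pa.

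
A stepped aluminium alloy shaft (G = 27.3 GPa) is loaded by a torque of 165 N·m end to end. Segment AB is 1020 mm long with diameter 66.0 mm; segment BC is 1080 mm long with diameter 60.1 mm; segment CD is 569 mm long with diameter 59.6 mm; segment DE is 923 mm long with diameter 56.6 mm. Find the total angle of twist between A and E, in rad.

J_AB = π(0.0660)⁴/32 = 1.86×10^-6 m⁴; J_BC = π(0.0601)⁴/32 = 1.28×10^-6 m⁴; J_CD = π(0.0596)⁴/32 = 1.24×10^-6 m⁴; J_DE = π(0.0566)⁴/32 = 1.01×10^-6 m⁴.
θ = (T/G)·Σ L_i/J_i = (165.0/27.3×10⁹)·(1.02/1.86×10^-6 + 1.08/1.28×10^-6 + 0.569/1.24×10^-6 + 0.923/1.01×10^-6) = 0.01672 rad.

0.0167 rad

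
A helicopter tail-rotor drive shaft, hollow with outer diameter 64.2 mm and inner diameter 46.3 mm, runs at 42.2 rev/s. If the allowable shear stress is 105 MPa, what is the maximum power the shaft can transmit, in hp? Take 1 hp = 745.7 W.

1420 hp

J = π(d_o⁴ − d_i⁴)/32 = π(0.0642⁴ − 0.0463⁴)/32 = 1.217×10^-6 m⁴.
T_max = τ_allow·J/r = 1.05×10^8 × 1.217×10^-6 / 0.0321 = 3980 N·m.
ω = 2π·42.2 = 265.2 rad/s, so P_max = T_max·ω = 1.055×10^6 W.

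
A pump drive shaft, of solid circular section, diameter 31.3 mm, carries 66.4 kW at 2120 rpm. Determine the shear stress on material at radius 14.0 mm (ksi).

ω = 2π·2120/60 = 222.0 rad/s, so T = P/ω = 66.4×10³ / 222.0 = 299.1 N·m.
J = πd⁴/32 = π(0.0313)⁴/32 = 9.423×10^-8 m⁴.
Shear stress varies linearly with radius: τ = T·r/J = 299.1 × 0.0140 / 9.423×10^-8 = 4.444×10^7 Pa.

6.45 ksi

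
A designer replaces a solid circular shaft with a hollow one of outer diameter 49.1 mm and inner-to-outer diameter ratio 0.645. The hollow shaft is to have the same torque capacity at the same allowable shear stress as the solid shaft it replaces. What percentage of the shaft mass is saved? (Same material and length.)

33.7 %

Equal τ_max and T ⇒ the solid shaft needs d_s³ = d_o³(1−k⁴), so d_s = 49.1·(1−0.645⁴)^(1/3) = 46.09 mm.
Area ratio A_h/A_s = d_o²(1−k²)/d_s² = (1−k²)/(1−k⁴)^(2/3) = 0.6629.
Mass saving = 1 − 0.6629 = 33.7 %.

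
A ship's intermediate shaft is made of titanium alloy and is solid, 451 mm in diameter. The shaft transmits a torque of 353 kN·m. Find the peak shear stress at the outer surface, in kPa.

J = πd⁴/32 = π(0.451)⁴/32 = 4.062×10^-3 m⁴.
τ_max = T·r/J = 353000 × 0.226 / 4.062×10^-3 = 1.960×10^7 Pa.

19600 kPa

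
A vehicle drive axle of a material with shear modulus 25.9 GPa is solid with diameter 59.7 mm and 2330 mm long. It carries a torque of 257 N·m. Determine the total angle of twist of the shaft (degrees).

1.06°

J = πd⁴/32 = π(0.0597)⁴/32 = 1.247×10^-6 m⁴.
θ = T·L/(G·J) = 257.0 × 2.33 / (25.9×10⁹ × 1.247×10^-6) = 0.01854 rad.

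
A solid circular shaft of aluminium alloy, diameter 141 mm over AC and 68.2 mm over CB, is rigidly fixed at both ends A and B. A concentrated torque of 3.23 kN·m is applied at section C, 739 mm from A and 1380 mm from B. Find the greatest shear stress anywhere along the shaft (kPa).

5700 kPa

Compatibility: T_A·a/J_AC = T_B·b/J_CB with T_A + T_B = T₀.
J_AC = 3.88×10^-5 m⁴, J_CB = 2.12×10^-6 m⁴, so T_A = T₀·(J_AC/a)/((J_AC/a)+(J_CB/b)) = 3138 N·m, T_B = 91.98 N·m.
τ in each portion: τ_AC = 5.70×10^6 Pa, τ_CB = 1.48×10^6 Pa; maximum is in AC.
τ_max = T_AC·r/J = 3138·0.0705/3.88×10^-5 = 5.701×10^6 Pa.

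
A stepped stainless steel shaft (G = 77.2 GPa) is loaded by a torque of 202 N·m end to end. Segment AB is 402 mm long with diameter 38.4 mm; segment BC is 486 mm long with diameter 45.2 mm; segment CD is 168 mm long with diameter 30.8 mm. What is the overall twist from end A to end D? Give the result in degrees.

0.745°

J_AB = π(0.0384)⁴/32 = 2.13×10^-7 m⁴; J_BC = π(0.0452)⁴/32 = 4.10×10^-7 m⁴; J_CD = π(0.0308)⁴/32 = 8.83×10^-8 m⁴.
θ = (T/G)·Σ L_i/J_i = (202.0/77.2×10⁹)·(0.402/2.13×10^-7 + 0.486/4.10×10^-7 + 0.168/8.83×10^-8) = 0.01301 rad.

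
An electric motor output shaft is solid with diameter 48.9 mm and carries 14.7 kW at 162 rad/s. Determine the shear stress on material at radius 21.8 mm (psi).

511 psi

ω = 162 rad/s, so T = P/ω = 14.7×10³ / 162.0 = 90.74 N·m.
J = πd⁴/32 = π(0.0489)⁴/32 = 5.614×10^-7 m⁴.
Shear stress varies linearly with radius: τ = T·r/J = 90.74 × 0.0218 / 5.614×10^-7 = 3.524×10^6 Pa.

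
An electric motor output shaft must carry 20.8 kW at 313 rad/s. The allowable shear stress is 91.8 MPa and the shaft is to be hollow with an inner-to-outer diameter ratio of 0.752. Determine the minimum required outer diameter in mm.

17.6 mm

ω = 313 rad/s, so T = P/ω = 20.8×10³ / 313.0 = 66.45 N·m.
For a hollow shaft with d_i/d_o = 0.752: τ_max = 16T/(π d_o³ (1−k⁴)), so d_o = [16T/(π τ_allow (1−k⁴))]^(1/3) = [16·66.45/(π·9.18×10^7·0.6802)]^(1/3) = 0.01757 m.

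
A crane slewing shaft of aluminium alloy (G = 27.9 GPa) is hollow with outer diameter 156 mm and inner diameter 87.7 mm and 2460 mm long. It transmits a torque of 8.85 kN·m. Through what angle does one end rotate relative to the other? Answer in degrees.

0.854°

J = π(d_o⁴ − d_i⁴)/32 = π(0.156⁴ − 0.0877⁴)/32 = 5.234×10^-5 m⁴.
θ = T·L/(G·J) = 8850 × 2.46 / (27.9×10⁹ × 5.234×10^-5) = 0.01491 rad.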